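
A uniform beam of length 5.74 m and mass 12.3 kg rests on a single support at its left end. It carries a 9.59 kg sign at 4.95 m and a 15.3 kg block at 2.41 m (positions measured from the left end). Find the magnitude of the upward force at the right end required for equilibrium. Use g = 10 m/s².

F ≈ 208 N

Sum moments about the left end (the unknown pivot reaction has zero arm there).
Beam weight: 12.3 × 10 = 123 N down at 2.87 m → arm 2.87 m, τ = 123 × 2.87 = 353 N·m clockwise.
Sign: 9.59 × 10 = 95.9 N down at 4.95 m → arm 4.95 m, τ = 95.9 × 4.95 = 474.7 N·m clockwise.
Block: 15.3 × 10 = 153 N down at 2.41 m → arm 2.41 m, τ = 153 × 2.41 = 368.7 N·m clockwise.
Net moment of the loads = 1196 N·m clockwise.
The upward force F acts at the right end, arm 5.74 m, giving F × 5.74 counterclockwise.
Στ = 0 ⇒ F × 5.74 = 1196 ⇒ F = 1196 / 5.74 = 208 N.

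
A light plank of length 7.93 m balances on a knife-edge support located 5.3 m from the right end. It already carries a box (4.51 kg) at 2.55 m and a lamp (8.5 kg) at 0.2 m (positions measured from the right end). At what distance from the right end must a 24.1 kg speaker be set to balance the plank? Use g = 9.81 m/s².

x ≈ 7.61 m from the right end

About the knife-edge support (at 5.3 m from the right end):
Box: 4.51 × 9.81 = 44.24 N down at 2.55 m → arm 2.75 m, τ = 44.24 × 2.75 = 121.7 N·m clockwise.
Lamp: 8.5 × 9.81 = 83.39 N down at 0.2 m → arm 5.1 m, τ = 83.39 × 5.1 = 425.3 N·m clockwise.
Net moment of existing loads = 547 N·m clockwise.
The speaker weighs 24.1 × 9.81 = 236.4 N and must supply an equal counterclockwise moment, so its lever arm about the knife-edge support is 547 / 236.4 = 2.31 m.
That puts it at 5.3 + 2.31 = 7.61 m from the right end.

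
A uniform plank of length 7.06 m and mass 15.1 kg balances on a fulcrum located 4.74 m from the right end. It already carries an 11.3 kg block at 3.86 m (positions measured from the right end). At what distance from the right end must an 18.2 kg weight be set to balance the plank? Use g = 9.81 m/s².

About the fulcrum (at 4.74 m from the right end):
Beam weight: 15.1 × 9.81 = 148.1 N down at 3.53 m → arm 1.21 m, τ = 148.1 × 1.21 = 179.2 N·m clockwise.
Block: 11.3 × 9.81 = 110.9 N down at 3.86 m → arm 0.88 m, τ = 110.9 × 0.88 = 97.59 N·m clockwise.
Net moment of existing loads = 276.8 N·m clockwise.
The weight weighs 18.2 × 9.81 = 178.5 N and must supply an equal counterclockwise moment, so its lever arm about the fulcrum is 276.8 / 178.5 = 1.55 m.
That puts it at 4.74 + 1.55 = 6.29 m from the right end.

x ≈ 6.29 m from the right end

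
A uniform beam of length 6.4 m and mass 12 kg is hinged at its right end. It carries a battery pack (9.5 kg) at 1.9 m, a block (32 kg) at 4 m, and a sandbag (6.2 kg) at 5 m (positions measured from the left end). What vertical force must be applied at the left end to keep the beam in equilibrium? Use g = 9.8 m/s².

F ≈ 255 N

Choose the right end as the axis so the unknown pivot reaction has zero arm there.
Beam weight: 12 × 9.8 = 117.6 N down at 3.2 m → arm 3.2 m, τ = 117.6 × 3.2 = 376.3 N·m counterclockwise.
Battery pack: 9.5 × 9.8 = 93.1 N down at 1.9 m → arm 4.5 m, τ = 93.1 × 4.5 = 418.9 N·m counterclockwise.
Block: 32 × 9.8 = 313.6 N down at 4 m → arm 2.4 m, τ = 313.6 × 2.4 = 752.6 N·m counterclockwise.
Sandbag: 6.2 × 9.8 = 60.76 N down at 5 m → arm 1.4 m, τ = 60.76 × 1.4 = 85.06 N·m counterclockwise.
Net moment of the loads = 1633 N·m counterclockwise.
The upward force F acts at the left end, arm 6.4 m, giving F × 6.4 clockwise.
Στ = 0 ⇒ F × 6.4 = 1633 ⇒ F = 1633 / 6.4 = 255 N.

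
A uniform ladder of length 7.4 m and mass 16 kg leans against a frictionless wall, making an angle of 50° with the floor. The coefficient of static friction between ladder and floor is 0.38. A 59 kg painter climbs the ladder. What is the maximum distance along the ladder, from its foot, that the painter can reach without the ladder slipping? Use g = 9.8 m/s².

Sum moments about the foot of the ladder (the floor normal and friction both act there and drop out).
Ladder weight 16×9.8 = 156.8 N acts at 3.7 m along the ladder; its horizontal arm is 3.7·cos50° = 2.378 m → τ = 372.9 N·m clockwise.
Painter weight 59×9.8 = 578.2 N at distance d → arm d·cos50° → τ = 578.2·d·0.6428 clockwise.
Wall normal N at the top has arm L sinθ = 5.669 m counterclockwise, so Στ = 0 gives N·5.669 = 372.9 + 371.7·d.
ΣFy = 0 ⇒ N_floor = 735 N, so the maximum friction is μ_s·N_floor = 0.38×735 = 279.3 N. ΣFx = 0 ⇒ N_wall = f, so at the slipping point N = 279.3 N.
Substituting: 279.3×5.669 = 372.9 + 371.7·d ⇒ d = (1583 − 372.9) / 371.7 = 3.26 m.

d ≈ 3.26 m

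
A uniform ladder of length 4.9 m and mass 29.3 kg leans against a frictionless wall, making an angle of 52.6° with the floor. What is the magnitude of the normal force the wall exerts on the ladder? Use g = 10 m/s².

Taking torques about the foot of the ladder:
Ladder weight 29.3×10 = 293 N acts at 2.45 m along the ladder; its horizontal arm is 2.45·cos52.6° = 1.488 m → τ = 436 N·m clockwise.
Wall normal N acts horizontally at the top; its moment arm is the height L sinθ = 4.9·sin52.6° = 3.893 m, counterclockwise.
Balancing moments: N × 3.893 = 436, giving N = 112 N.

N_wall ≈ 112 N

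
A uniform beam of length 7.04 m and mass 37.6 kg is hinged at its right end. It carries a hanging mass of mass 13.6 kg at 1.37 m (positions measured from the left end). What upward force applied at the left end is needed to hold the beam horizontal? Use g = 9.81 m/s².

Sum moments about the right end (the unknown pivot reaction has zero arm there).
Beam weight: 37.6 × 9.81 = 368.9 N down at 3.52 m → arm 3.52 m, τ = 368.9 × 3.52 = 1299 N·m counterclockwise.
Hanging mass: 13.6 × 9.81 = 133.4 N down at 1.37 m → arm 5.67 m, τ = 133.4 × 5.67 = 756.4 N·m counterclockwise.
Net moment of the loads = 2055 N·m counterclockwise.
The upward force F acts at the left end, arm 7.04 m, giving F × 7.04 clockwise.
Στ = 0 ⇒ F × 7.04 = 2055 ⇒ F = 2055 / 7.04 = 292 N.

F ≈ 292 N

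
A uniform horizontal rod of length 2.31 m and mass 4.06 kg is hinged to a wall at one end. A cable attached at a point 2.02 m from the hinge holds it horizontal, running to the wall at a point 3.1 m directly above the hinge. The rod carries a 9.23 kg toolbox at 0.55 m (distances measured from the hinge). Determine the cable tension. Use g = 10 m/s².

T ≈ 57.7 N

Taking torques about the hinge:
Beam weight: 4.06 × 10 = 40.6 N down at 1.155 m → arm 1.155 m, τ = 40.6 × 1.155 = 46.89 N·m clockwise.
Toolbox: 9.23 × 10 = 92.3 N down at 0.55 m → arm 0.55 m, τ = 92.3 × 0.55 = 50.77 N·m clockwise.
Total clockwise load moment = 97.66 N·m.
The cable tension T acts at 2.02 m; only its component perpendicular to the rod, T sinθ, produces torque. sinθ = h/√(h²+d²) = 3.1/√(3.1²+2.02²) = 0.8378.
Balancing moments: T × 2.02 × 0.8378 = 97.66, giving T = 97.66 / 1.692 = 57.7 N.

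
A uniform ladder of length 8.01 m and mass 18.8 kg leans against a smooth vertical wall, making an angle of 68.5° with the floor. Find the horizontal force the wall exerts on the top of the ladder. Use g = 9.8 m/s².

N_wall ≈ 36.3 N

Sum moments about the foot of the ladder (the floor normal and friction both act there and drop out).
Ladder weight 18.8×9.8 = 184.2 N acts at 4.005 m along the ladder; its horizontal arm is 4.005·cos68.5° = 1.468 m → τ = 270.4 N·m clockwise.
Wall normal N acts horizontally at the top; its moment arm is the height L sinθ = 8.01·sin68.5° = 7.453 m, counterclockwise.
Στ = 0 ⇒ N × 7.453 = 270.4 ⇒ N = 36.3 N.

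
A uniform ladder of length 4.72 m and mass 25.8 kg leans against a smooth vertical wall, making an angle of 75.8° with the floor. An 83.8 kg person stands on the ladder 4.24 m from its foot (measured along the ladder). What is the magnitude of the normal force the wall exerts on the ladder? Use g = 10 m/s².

About the foot of the ladder:
Ladder weight 25.8×10 = 258 N acts at 2.36 m along the ladder; its horizontal arm is 2.36·cos75.8° = 0.5789 m → τ = 149.4 N·m clockwise.
Person: 83.8×10 = 838 N at 4.24 m → arm 1.04 m → τ = 871.5 N·m clockwise.
Wall normal N acts horizontally at the top; its moment arm is the height L sinθ = 4.72·sin75.8° = 4.576 m, counterclockwise.
Στ = 0 ⇒ N × 4.576 = 1021 ⇒ N = 223 N.

N_wall ≈ 223 N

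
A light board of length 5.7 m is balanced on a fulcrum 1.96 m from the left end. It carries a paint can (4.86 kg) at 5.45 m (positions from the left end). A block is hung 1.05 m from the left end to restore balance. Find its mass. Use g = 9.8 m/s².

Take moments about the fulcrum (at 1.96 m from the left end).
Paint can: 4.86 × 9.8 = 47.63 N down at 5.45 m → arm 3.49 m, τ = 47.63 × 3.49 = 166.2 N·m clockwise.
Net moment of known loads = 166.2 N·m clockwise.
An unknown mass m at 1.05 m has arm 0.91 m; its moment is m·g·0.91 counterclockwise.
Setting net torque to zero: m × 9.8 × 0.91 = 166.2 → m = 166.2 / (9.8 × 0.91) = 18.6 kg.

m ≈ 18.6 kg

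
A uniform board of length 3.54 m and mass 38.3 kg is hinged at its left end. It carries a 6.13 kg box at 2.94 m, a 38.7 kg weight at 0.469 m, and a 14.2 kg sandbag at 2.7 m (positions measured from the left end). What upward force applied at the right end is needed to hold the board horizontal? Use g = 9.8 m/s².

F ≈ 394 N

Take moments about the left end.
Beam weight: 38.3 × 9.8 = 375.3 N down at 1.77 m → arm 1.77 m, τ = 375.3 × 1.77 = 664.3 N·m clockwise.
Box: 6.13 × 9.8 = 60.07 N down at 2.94 m → arm 2.94 m, τ = 60.07 × 2.94 = 176.6 N·m clockwise.
Weight: 38.7 × 9.8 = 379.3 N down at 0.469 m → arm 0.469 m, τ = 379.3 × 0.469 = 177.9 N·m clockwise.
Sandbag: 14.2 × 9.8 = 139.2 N down at 2.7 m → arm 2.7 m, τ = 139.2 × 2.7 = 375.8 N·m clockwise.
Net moment of the loads = 1395 N·m clockwise.
The upward force F acts at the right end, arm 3.54 m, giving F × 3.54 counterclockwise.
Στ = 0 ⇒ F × 3.54 = 1395 ⇒ F = 1395 / 3.54 = 394 N.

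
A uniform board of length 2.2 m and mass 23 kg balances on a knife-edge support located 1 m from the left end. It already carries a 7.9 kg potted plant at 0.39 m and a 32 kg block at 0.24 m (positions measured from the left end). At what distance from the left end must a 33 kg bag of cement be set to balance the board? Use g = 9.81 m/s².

Sum moments about the knife-edge support (at 1 m from the left end) (the support reaction has zero arm there).
Beam weight: 23 × 9.81 = 225.6 N down at 1.1 m → arm 0.1 m, τ = 225.6 × 0.1 = 22.56 N·m clockwise.
Potted plant: 7.9 × 9.81 = 77.5 N down at 0.39 m → arm 0.61 m, τ = 77.5 × 0.61 = 47.27 N·m counterclockwise.
Block: 32 × 9.81 = 313.9 N down at 0.24 m → arm 0.76 m, τ = 313.9 × 0.76 = 238.6 N·m counterclockwise.
Net moment of existing loads = 263.3 N·m counterclockwise.
The bag of cement weighs 33 × 9.81 = 323.7 N and must supply an equal clockwise moment, so its lever arm about the knife-edge support is 263.3 / 323.7 = 0.813 m.
That puts it at 1 + 0.813 = 1.81 m from the left end.

x ≈ 1.81 m from the left end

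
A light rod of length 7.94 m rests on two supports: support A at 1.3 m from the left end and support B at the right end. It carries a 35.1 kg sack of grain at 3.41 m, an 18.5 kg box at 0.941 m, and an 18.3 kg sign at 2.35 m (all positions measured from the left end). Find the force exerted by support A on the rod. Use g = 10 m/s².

R_A ≈ 589 N

Take moments about support B.
Sack of grain: 35.1 × 10 = 351 N down at 3.41 m → arm 4.53 m, τ = 351 × 4.53 = 1590 N·m counterclockwise.
Box: 18.5 × 10 = 185 N down at 0.941 m → arm 6.999 m, τ = 185 × 6.999 = 1295 N·m counterclockwise.
Sign: 18.3 × 10 = 183 N down at 2.35 m → arm 5.59 m, τ = 183 × 5.59 = 1023 N·m counterclockwise.
Net load moment about support B = 3908 N·m counterclockwise.
Reaction R at support A is upward at 1.3 m, arm 6.64 m → moment R × 6.64 clockwise.
Balancing moments: R × 6.64 = 3908, giving R = 589 N.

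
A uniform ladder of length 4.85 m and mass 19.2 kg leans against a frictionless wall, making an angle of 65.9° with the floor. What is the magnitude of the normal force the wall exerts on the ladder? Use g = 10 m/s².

About the foot of the ladder:
Ladder weight 19.2×10 = 192 N acts at 2.425 m along the ladder; its horizontal arm is 2.425·cos65.9° = 0.9902 m → τ = 190.1 N·m clockwise.
Wall normal N acts horizontally at the top; its moment arm is the height L sinθ = 4.85·sin65.9° = 4.427 m, counterclockwise.
Στ = 0 ⇒ N × 4.427 = 190.1 ⇒ N = 42.9 N.

N_wall ≈ 42.9 N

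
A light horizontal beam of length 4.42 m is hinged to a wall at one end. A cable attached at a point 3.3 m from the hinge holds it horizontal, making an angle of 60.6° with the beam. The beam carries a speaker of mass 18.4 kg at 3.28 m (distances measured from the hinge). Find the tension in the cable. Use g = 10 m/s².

Choose the hinge as the axis so the unknown hinge reaction has zero arm there.
Speaker: 18.4 × 10 = 184 N down at 3.28 m → arm 3.28 m, τ = 184 × 3.28 = 603.5 N·m clockwise.
Total clockwise load moment = 603.5 N·m.
The cable tension T acts at 3.3 m; only its component perpendicular to the beam, T sinθ, produces torque. sin 60.6° = 0.8712.
For rotational equilibrium, T × 3.3 × 0.8712 = 603.5, so T = 603.5 / 2.875 = 210 N.

T ≈ 210 N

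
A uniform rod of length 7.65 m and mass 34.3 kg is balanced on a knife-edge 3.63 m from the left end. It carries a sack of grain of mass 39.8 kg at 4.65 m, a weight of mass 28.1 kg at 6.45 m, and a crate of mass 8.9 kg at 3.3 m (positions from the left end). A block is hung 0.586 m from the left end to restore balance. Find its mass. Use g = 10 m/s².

m ≈ 40.6 kg

Sum moments about the knife-edge (at 3.63 m from the left end) (the support reaction has zero arm there).
Beam weight: 34.3 × 10 = 343 N down at 3.825 m → arm 0.195 m, τ = 343 × 0.195 = 66.89 N·m clockwise.
Sack of grain: 39.8 × 10 = 398 N down at 4.65 m → arm 1.02 m, τ = 398 × 1.02 = 406 N·m clockwise.
Weight: 28.1 × 10 = 281 N down at 6.45 m → arm 2.82 m, τ = 281 × 2.82 = 792.4 N·m clockwise.
Crate: 8.9 × 10 = 89 N down at 3.3 m → arm 0.33 m, τ = 89 × 0.33 = 29.37 N·m counterclockwise.
Net moment of known loads = 1236 N·m clockwise.
An unknown mass m at 0.586 m has arm 3.044 m; its moment is m·g·3.044 counterclockwise.
Στ = 0 ⇒ m × 10 × 3.044 = 1236 ⇒ m = 1236 / (10 × 3.044) = 40.6 kg.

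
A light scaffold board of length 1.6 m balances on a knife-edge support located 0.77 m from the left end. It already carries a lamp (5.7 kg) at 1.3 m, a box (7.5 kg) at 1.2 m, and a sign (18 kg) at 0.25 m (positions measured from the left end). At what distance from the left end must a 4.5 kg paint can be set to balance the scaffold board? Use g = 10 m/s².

x ≈ 1.46 m from the left end

Sum moments about the knife-edge support (at 0.77 m from the left end) (the support reaction has zero arm there).
Lamp: 5.7 × 10 = 57 N down at 1.3 m → arm 0.53 m, τ = 57 × 0.53 = 30.21 N·m clockwise.
Box: 7.5 × 10 = 75 N down at 1.2 m → arm 0.43 m, τ = 75 × 0.43 = 32.25 N·m clockwise.
Sign: 18 × 10 = 180 N down at 0.25 m → arm 0.52 m, τ = 180 × 0.52 = 93.6 N·m counterclockwise.
Net moment of existing loads = 31.14 N·m counterclockwise.
The paint can weighs 4.5 × 10 = 45 N and must supply an equal clockwise moment, so its lever arm about the knife-edge support is 31.14 / 45 = 0.692 m.
That puts it at 0.77 + 0.692 = 1.46 m from the left end.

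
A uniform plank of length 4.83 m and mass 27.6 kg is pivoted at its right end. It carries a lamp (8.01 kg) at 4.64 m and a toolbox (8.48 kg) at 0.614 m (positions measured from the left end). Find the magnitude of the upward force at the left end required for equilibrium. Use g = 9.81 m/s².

F ≈ 211 N

Choose the right end as the axis so the unknown pivot reaction has zero arm there.
Beam weight: 27.6 × 9.81 = 270.8 N down at 2.415 m → arm 2.415 m, τ = 270.8 × 2.415 = 654 N·m counterclockwise.
Lamp: 8.01 × 9.81 = 78.58 N down at 4.64 m → arm 0.19 m, τ = 78.58 × 0.19 = 14.93 N·m counterclockwise.
Toolbox: 8.48 × 9.81 = 83.19 N down at 0.614 m → arm 4.216 m, τ = 83.19 × 4.216 = 350.7 N·m counterclockwise.
Net moment of the loads = 1020 N·m counterclockwise.
The upward force F acts at the left end, arm 4.83 m, giving F × 4.83 clockwise.
For rotational equilibrium, F × 4.83 = 1020, so F = 1020 / 4.83 = 211 N.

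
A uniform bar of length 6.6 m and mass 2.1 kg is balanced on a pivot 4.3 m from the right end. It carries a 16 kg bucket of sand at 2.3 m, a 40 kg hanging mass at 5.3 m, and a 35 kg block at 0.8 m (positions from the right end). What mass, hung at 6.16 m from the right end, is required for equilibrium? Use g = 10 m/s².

m ≈ 62.7 kg

Taking torques about the pivot (at 4.3 m from the right end):
Beam weight: 2.1 × 10 = 21 N down at 3.3 m → arm 1 m, τ = 21 × 1 = 21 N·m clockwise.
Bucket of sand: 16 × 10 = 160 N down at 2.3 m → arm 2 m, τ = 160 × 2 = 320 N·m clockwise.
Hanging mass: 40 × 10 = 400 N down at 5.3 m → arm 1 m, τ = 400 × 1 = 400 N·m counterclockwise.
Block: 35 × 10 = 350 N down at 0.8 m → arm 3.5 m, τ = 350 × 3.5 = 1225 N·m clockwise.
Net moment of known loads = 1166 N·m clockwise.
An unknown mass m at 6.16 m has arm 1.86 m; its moment is m·g·1.86 counterclockwise.
Setting net torque to zero: m × 10 × 1.86 = 1166 → m = 1166 / (10 × 1.86) = 62.7 kg.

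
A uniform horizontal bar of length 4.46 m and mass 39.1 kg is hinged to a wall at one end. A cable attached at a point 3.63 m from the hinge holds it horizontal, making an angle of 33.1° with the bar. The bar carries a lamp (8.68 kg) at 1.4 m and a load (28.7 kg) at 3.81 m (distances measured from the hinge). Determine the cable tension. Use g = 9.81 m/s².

T ≈ 1030 N

Taking torques about the hinge:
Beam weight: 39.1 × 9.81 = 383.6 N down at 2.23 m → arm 2.23 m, τ = 383.6 × 2.23 = 855.4 N·m clockwise.
Lamp: 8.68 × 9.81 = 85.15 N down at 1.4 m → arm 1.4 m, τ = 85.15 × 1.4 = 119.2 N·m clockwise.
Load: 28.7 × 9.81 = 281.5 N down at 3.81 m → arm 3.81 m, τ = 281.5 × 3.81 = 1073 N·m clockwise.
Total clockwise load moment = 2048 N·m.
The cable tension T acts at 3.63 m; only its component perpendicular to the bar, T sinθ, produces torque. sin 33.1° = 0.5461.
For rotational equilibrium, T × 3.63 × 0.5461 = 2048, so T = 2048 / 1.982 = 1030 N.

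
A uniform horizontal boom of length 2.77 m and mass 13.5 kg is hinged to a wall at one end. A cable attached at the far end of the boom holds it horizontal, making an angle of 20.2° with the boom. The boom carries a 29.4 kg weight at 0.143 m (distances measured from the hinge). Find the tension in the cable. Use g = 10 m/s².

Sum moments about the hinge (the unknown hinge reaction has zero arm there).
Beam weight: 13.5 × 10 = 135 N down at 1.385 m → arm 1.385 m, τ = 135 × 1.385 = 187 N·m clockwise.
Weight: 29.4 × 10 = 294 N down at 0.143 m → arm 0.143 m, τ = 294 × 0.143 = 42.04 N·m clockwise.
Total clockwise load moment = 229 N·m.
The cable tension T acts at 2.77 m; only its component perpendicular to the boom, T sinθ, produces torque. sin 20.2° = 0.3453.
Στ = 0 ⇒ T × 2.77 × 0.3453 = 229 ⇒ T = 229 / 0.9565 = 239 N.

T ≈ 239 N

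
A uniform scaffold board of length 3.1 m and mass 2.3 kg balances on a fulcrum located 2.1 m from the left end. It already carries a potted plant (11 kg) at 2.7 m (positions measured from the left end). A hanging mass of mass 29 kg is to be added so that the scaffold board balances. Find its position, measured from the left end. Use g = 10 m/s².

Choose the fulcrum (at 2.1 m from the left end) as the axis so the support reaction has zero arm there.
Beam weight: 2.3 × 10 = 23 N down at 1.55 m → arm 0.55 m, τ = 23 × 0.55 = 12.65 N·m counterclockwise.
Potted plant: 11 × 10 = 110 N down at 2.7 m → arm 0.6 m, τ = 110 × 0.6 = 66 N·m clockwise.
Net moment of existing loads = 53.35 N·m clockwise.
The hanging mass weighs 29 × 10 = 290 N and must supply an equal counterclockwise moment, so its lever arm about the fulcrum is 53.35 / 290 = 0.184 m.
That puts it at 2.1 − 0.184 = 1.92 m from the left end.

x ≈ 1.92 m from the left end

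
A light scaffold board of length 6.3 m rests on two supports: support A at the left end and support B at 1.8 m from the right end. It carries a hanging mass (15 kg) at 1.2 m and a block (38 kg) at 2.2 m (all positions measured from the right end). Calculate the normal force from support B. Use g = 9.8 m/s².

R_B ≈ 506 N

Choose support A as the axis so its reaction then has zero moment arm.
Hanging mass: 15 × 9.8 = 147 N down at 1.2 m → arm 5.1 m, τ = 147 × 5.1 = 749.7 N·m clockwise.
Block: 38 × 9.8 = 372.4 N down at 2.2 m → arm 4.1 m, τ = 372.4 × 4.1 = 1527 N·m clockwise.
Net load moment about support A = 2277 N·m clockwise.
Reaction R at support B is upward at 1.8 m, arm 4.5 m → moment R × 4.5 counterclockwise.
For rotational equilibrium, R × 4.5 = 2277, so R = 506 N.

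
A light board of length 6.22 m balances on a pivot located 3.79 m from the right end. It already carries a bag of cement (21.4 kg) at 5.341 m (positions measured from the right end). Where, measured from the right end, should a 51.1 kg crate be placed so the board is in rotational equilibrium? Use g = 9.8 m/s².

Choose the pivot (at 3.79 m from the right end) as the axis so the support reaction has zero arm there.
Bag of cement: 21.4 × 9.8 = 209.7 N down at 5.341 m → arm 1.551 m, τ = 209.7 × 1.551 = 325.2 N·m counterclockwise.
Net moment of existing loads = 325.2 N·m counterclockwise.
The crate weighs 51.1 × 9.8 = 500.8 N and must supply an equal clockwise moment, so its lever arm about the pivot is 325.2 / 500.8 = 0.649 m.
That puts it at 3.79 − 0.649 = 3.14 m from the right end.

x ≈ 3.14 m from the right end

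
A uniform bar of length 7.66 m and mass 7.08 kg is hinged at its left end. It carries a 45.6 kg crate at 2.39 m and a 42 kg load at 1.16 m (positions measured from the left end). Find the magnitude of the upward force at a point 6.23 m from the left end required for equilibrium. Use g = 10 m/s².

Sum moments about the left end (the unknown pivot reaction has zero arm there).
Beam weight: 7.08 × 10 = 70.8 N down at 3.83 m → arm 3.83 m, τ = 70.8 × 3.83 = 271.2 N·m clockwise.
Crate: 45.6 × 10 = 456 N down at 2.39 m → arm 2.39 m, τ = 456 × 2.39 = 1090 N·m clockwise.
Load: 42 × 10 = 420 N down at 1.16 m → arm 1.16 m, τ = 420 × 1.16 = 487.2 N·m clockwise.
Net moment of the loads = 1848 N·m clockwise.
The upward force F acts at a point 6.23 m from the left end, arm 6.23 m, giving F × 6.23 counterclockwise.
Setting net torque to zero: F × 6.23 = 1848 → F = 1848 / 6.23 = 297 N.

F ≈ 297 N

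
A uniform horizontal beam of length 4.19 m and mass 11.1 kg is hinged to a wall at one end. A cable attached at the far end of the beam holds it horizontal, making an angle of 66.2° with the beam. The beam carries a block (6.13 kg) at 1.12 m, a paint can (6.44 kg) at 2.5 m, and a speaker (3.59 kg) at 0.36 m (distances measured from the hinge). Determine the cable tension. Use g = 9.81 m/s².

Take moments about the hinge.
Beam weight: 11.1 × 9.81 = 108.9 N down at 2.095 m → arm 2.095 m, τ = 108.9 × 2.095 = 228.1 N·m clockwise.
Block: 6.13 × 9.81 = 60.14 N down at 1.12 m → arm 1.12 m, τ = 60.14 × 1.12 = 67.36 N·m clockwise.
Paint can: 6.44 × 9.81 = 63.18 N down at 2.5 m → arm 2.5 m, τ = 63.18 × 2.5 = 157.9 N·m clockwise.
Speaker: 3.59 × 9.81 = 35.22 N down at 0.36 m → arm 0.36 m, τ = 35.22 × 0.36 = 12.68 N·m clockwise.
Total clockwise load moment = 466 N·m.
The cable tension T acts at 4.19 m; only its component perpendicular to the beam, T sinθ, produces torque. sin 66.2° = 0.915.
Setting net torque to zero: T × 4.19 × 0.915 = 466 → T = 466 / 3.834 = 122 N.

T ≈ 122 N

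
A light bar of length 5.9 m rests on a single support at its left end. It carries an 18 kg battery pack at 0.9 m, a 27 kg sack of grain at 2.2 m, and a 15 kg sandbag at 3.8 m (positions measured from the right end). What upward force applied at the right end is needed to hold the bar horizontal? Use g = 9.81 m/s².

F ≈ 368 N

Take moments about the left end.
Battery pack: 18 × 9.81 = 176.6 N down at 0.9 m → arm 5 m, τ = 176.6 × 5 = 883 N·m clockwise.
Sack of grain: 27 × 9.81 = 264.9 N down at 2.2 m → arm 3.7 m, τ = 264.9 × 3.7 = 980.1 N·m clockwise.
Sandbag: 15 × 9.81 = 147.2 N down at 3.8 m → arm 2.1 m, τ = 147.2 × 2.1 = 309.1 N·m clockwise.
Net moment of the loads = 2172 N·m clockwise.
The upward force F acts at the right end, arm 5.9 m, giving F × 5.9 counterclockwise.
Setting net torque to zero: F × 5.9 = 2172 → F = 2172 / 5.9 = 368 N.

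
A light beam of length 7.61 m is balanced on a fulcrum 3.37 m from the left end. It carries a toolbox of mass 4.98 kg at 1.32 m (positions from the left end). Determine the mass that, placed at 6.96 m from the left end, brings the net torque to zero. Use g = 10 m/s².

About the fulcrum (at 3.37 m from the left end):
Toolbox: 4.98 × 10 = 49.8 N down at 1.32 m → arm 2.05 m, τ = 49.8 × 2.05 = 102.1 N·m counterclockwise.
Net moment of known loads = 102.1 N·m counterclockwise.
An unknown mass m at 6.96 m has arm 3.59 m; its moment is m·g·3.59 clockwise.
Balancing moments: m × 10 × 3.59 = 102.1, giving m = 102.1 / (10 × 3.59) = 2.84 kg.

m ≈ 2.84 kg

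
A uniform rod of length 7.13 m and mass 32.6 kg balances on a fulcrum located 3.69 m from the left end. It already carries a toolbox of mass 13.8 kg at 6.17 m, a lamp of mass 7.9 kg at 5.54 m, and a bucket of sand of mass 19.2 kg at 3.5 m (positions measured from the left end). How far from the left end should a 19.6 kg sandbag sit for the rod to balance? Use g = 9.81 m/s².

Take moments about the fulcrum (at 3.69 m from the left end).
Beam weight: 32.6 × 9.81 = 319.8 N down at 3.565 m → arm 0.125 m, τ = 319.8 × 0.125 = 39.98 N·m counterclockwise.
Toolbox: 13.8 × 9.81 = 135.4 N down at 6.17 m → arm 2.48 m, τ = 135.4 × 2.48 = 335.8 N·m clockwise.
Lamp: 7.9 × 9.81 = 77.5 N down at 5.54 m → arm 1.85 m, τ = 77.5 × 1.85 = 143.4 N·m clockwise.
Bucket of sand: 19.2 × 9.81 = 188.4 N down at 3.5 m → arm 0.19 m, τ = 188.4 × 0.19 = 35.8 N·m counterclockwise.
Net moment of existing loads = 403.4 N·m clockwise.
The sandbag weighs 19.6 × 9.81 = 192.3 N and must supply an equal counterclockwise moment, so its lever arm about the fulcrum is 403.4 / 192.3 = 2.1 m.
That puts it at 3.69 − 2.1 = 1.59 m from the left end.

x ≈ 1.59 m from the left end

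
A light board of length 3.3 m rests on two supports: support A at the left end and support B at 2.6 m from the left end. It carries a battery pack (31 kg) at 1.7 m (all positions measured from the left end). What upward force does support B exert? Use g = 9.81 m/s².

R_B ≈ 199 N

Taking torques about support A:
Battery pack: 31 × 9.81 = 304.1 N down at 1.7 m → arm 1.7 m, τ = 304.1 × 1.7 = 517 N·m clockwise.
Net load moment about support A = 517 N·m clockwise.
Reaction R at support B is upward at 2.6 m, arm 2.6 m → moment R × 2.6 counterclockwise.
Balancing moments: R × 2.6 = 517, giving R = 199 N.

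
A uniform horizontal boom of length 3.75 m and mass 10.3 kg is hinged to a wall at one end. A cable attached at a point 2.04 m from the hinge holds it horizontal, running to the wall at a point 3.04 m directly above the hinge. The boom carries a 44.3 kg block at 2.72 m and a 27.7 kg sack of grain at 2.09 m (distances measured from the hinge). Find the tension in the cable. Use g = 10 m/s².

T ≈ 1170 N

Take moments about the hinge.
Beam weight: 10.3 × 10 = 103 N down at 1.875 m → arm 1.875 m, τ = 103 × 1.875 = 193.1 N·m clockwise.
Block: 44.3 × 10 = 443 N down at 2.72 m → arm 2.72 m, τ = 443 × 2.72 = 1205 N·m clockwise.
Sack of grain: 27.7 × 10 = 277 N down at 2.09 m → arm 2.09 m, τ = 277 × 2.09 = 578.9 N·m clockwise.
Total clockwise load moment = 1977 N·m.
The cable tension T acts at 2.04 m; only its component perpendicular to the boom, T sinθ, produces torque. sinθ = h/√(h²+d²) = 3.04/√(3.04²+2.04²) = 0.8304.
Balancing moments: T × 2.04 × 0.8304 = 1977, giving T = 1977 / 1.694 = 1170 N.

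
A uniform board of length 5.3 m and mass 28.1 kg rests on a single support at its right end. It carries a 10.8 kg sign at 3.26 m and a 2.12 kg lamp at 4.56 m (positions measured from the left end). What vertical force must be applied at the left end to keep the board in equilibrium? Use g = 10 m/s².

About the right end:
Beam weight: 28.1 × 10 = 281 N down at 2.65 m → arm 2.65 m, τ = 281 × 2.65 = 744.6 N·m counterclockwise.
Sign: 10.8 × 10 = 108 N down at 3.26 m → arm 2.04 m, τ = 108 × 2.04 = 220.3 N·m counterclockwise.
Lamp: 2.12 × 10 = 21.2 N down at 4.56 m → arm 0.74 m, τ = 21.2 × 0.74 = 15.69 N·m counterclockwise.
Net moment of the loads = 980.6 N·m counterclockwise.
The upward force F acts at the left end, arm 5.3 m, giving F × 5.3 clockwise.
Balancing moments: F × 5.3 = 980.6, giving F = 980.6 / 5.3 = 185 N.

F ≈ 185 N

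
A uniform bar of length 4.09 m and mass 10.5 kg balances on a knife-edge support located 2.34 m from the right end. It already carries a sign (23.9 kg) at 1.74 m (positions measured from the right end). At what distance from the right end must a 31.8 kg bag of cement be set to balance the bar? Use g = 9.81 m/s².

x ≈ 2.89 m from the right end

About the knife-edge support (at 2.34 m from the right end):
Beam weight: 10.5 × 9.81 = 103 N down at 2.045 m → arm 0.295 m, τ = 103 × 0.295 = 30.38 N·m clockwise.
Sign: 23.9 × 9.81 = 234.5 N down at 1.74 m → arm 0.6 m, τ = 234.5 × 0.6 = 140.7 N·m clockwise.
Net moment of existing loads = 171.1 N·m clockwise.
The bag of cement weighs 31.8 × 9.81 = 312 N and must supply an equal counterclockwise moment, so its lever arm about the knife-edge support is 171.1 / 312 = 0.548 m.
That puts it at 2.34 + 0.548 = 2.89 m from the right end.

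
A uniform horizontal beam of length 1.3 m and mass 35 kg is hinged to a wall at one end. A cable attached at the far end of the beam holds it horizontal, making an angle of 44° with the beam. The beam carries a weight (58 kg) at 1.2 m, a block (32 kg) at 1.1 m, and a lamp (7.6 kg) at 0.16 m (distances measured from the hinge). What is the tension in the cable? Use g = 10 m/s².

T ≈ 1430 N

Choose the hinge as the axis so the unknown hinge reaction has zero arm there.
Beam weight: 35 × 10 = 350 N down at 0.65 m → arm 0.65 m, τ = 350 × 0.65 = 227.5 N·m clockwise.
Weight: 58 × 10 = 580 N down at 1.2 m → arm 1.2 m, τ = 580 × 1.2 = 696 N·m clockwise.
Block: 32 × 10 = 320 N down at 1.1 m → arm 1.1 m, τ = 320 × 1.1 = 352 N·m clockwise.
Lamp: 7.6 × 10 = 76 N down at 0.16 m → arm 0.16 m, τ = 76 × 0.16 = 12.16 N·m clockwise.
Total clockwise load moment = 1288 N·m.
The cable tension T acts at 1.3 m; only its component perpendicular to the beam, T sinθ, produces torque. sin 44° = 0.6947.
For rotational equilibrium, T × 1.3 × 0.6947 = 1288, so T = 1288 / 0.9031 = 1430 N.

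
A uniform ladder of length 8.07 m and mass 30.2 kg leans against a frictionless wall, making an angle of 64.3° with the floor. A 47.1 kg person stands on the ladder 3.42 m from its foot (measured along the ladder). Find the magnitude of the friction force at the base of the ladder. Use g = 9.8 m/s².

f ≈ 165 N

Take moments about the foot of the ladder.
Ladder weight 30.2×9.8 = 296 N acts at 4.035 m along the ladder; its horizontal arm is 4.035·cos64.3° = 1.75 m → τ = 518 N·m clockwise.
Person: 47.1×9.8 = 461.6 N at 3.42 m → arm 1.483 m → τ = 684.6 N·m clockwise.
Wall normal N acts horizontally at the top; its moment arm is the height L sinθ = 8.07·sin64.3° = 7.272 m, counterclockwise.
Setting net torque to zero: N × 7.272 = 1203 → N = 165 N.
ΣFx = 0: friction at the foot balances the wall's push, so f = N_wall = 165 N.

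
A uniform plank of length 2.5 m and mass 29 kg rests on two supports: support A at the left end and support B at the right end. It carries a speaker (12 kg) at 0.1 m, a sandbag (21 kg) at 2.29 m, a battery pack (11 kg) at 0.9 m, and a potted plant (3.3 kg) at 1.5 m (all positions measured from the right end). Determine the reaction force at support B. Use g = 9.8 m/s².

Take moments about support A.
Beam weight: 29 × 9.8 = 284.2 N down at 1.25 m → arm 1.25 m, τ = 284.2 × 1.25 = 355.2 N·m clockwise.
Speaker: 12 × 9.8 = 117.6 N down at 0.1 m → arm 2.4 m, τ = 117.6 × 2.4 = 282.2 N·m clockwise.
Sandbag: 21 × 9.8 = 205.8 N down at 2.29 m → arm 0.21 m, τ = 205.8 × 0.21 = 43.22 N·m clockwise.
Battery pack: 11 × 9.8 = 107.8 N down at 0.9 m → arm 1.6 m, τ = 107.8 × 1.6 = 172.5 N·m clockwise.
Potted plant: 3.3 × 9.8 = 32.34 N down at 1.5 m → arm 1 m, τ = 32.34 × 1 = 32.34 N·m clockwise.
Net load moment about support A = 885.5 N·m clockwise.
Reaction R at support B is upward at 0 m, arm 2.5 m → moment R × 2.5 counterclockwise.
Setting net torque to zero: R × 2.5 = 885.5 → R = 354 N.

R_B ≈ 354 N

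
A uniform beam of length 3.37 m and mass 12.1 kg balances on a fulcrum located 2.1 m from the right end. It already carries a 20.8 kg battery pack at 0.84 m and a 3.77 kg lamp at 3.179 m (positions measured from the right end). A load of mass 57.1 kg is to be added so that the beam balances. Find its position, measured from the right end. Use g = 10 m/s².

x ≈ 2.58 m from the right end

Choose the fulcrum (at 2.1 m from the right end) as the axis so the support reaction has zero arm there.
Beam weight: 12.1 × 10 = 121 N down at 1.685 m → arm 0.415 m, τ = 121 × 0.415 = 50.21 N·m clockwise.
Battery pack: 20.8 × 10 = 208 N down at 0.84 m → arm 1.26 m, τ = 208 × 1.26 = 262.1 N·m clockwise.
Lamp: 3.77 × 10 = 37.7 N down at 3.179 m → arm 1.079 m, τ = 37.7 × 1.079 = 40.68 N·m counterclockwise.
Net moment of existing loads = 271.6 N·m clockwise.
The load weighs 57.1 × 10 = 571 N and must supply an equal counterclockwise moment, so its lever arm about the fulcrum is 271.6 / 571 = 0.476 m.
That puts it at 2.1 + 0.476 = 2.58 m from the right end.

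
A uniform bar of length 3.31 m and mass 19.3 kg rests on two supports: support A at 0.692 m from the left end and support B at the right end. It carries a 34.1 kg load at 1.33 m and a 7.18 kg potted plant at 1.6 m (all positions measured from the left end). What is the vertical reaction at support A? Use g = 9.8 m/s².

About support B:
Beam weight: 19.3 × 9.8 = 189.1 N down at 1.655 m → arm 1.655 m, τ = 189.1 × 1.655 = 313 N·m counterclockwise.
Load: 34.1 × 9.8 = 334.2 N down at 1.33 m → arm 1.98 m, τ = 334.2 × 1.98 = 661.7 N·m counterclockwise.
Potted plant: 7.18 × 9.8 = 70.36 N down at 1.6 m → arm 1.71 m, τ = 70.36 × 1.71 = 120.3 N·m counterclockwise.
Net load moment about support B = 1095 N·m counterclockwise.
Reaction R at support A is upward at 0.692 m, arm 2.618 m → moment R × 2.618 clockwise.
Setting net torque to zero: R × 2.618 = 1095 → R = 418 N.

R_A ≈ 418 N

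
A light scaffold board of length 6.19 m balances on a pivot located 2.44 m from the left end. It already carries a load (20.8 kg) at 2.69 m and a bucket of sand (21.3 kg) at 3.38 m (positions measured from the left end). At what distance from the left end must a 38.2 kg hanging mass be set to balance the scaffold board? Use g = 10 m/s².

x ≈ 1.78 m from the left end

About the pivot (at 2.44 m from the left end):
Load: 20.8 × 10 = 208 N down at 2.69 m → arm 0.25 m, τ = 208 × 0.25 = 52 N·m clockwise.
Bucket of sand: 21.3 × 10 = 213 N down at 3.38 m → arm 0.94 m, τ = 213 × 0.94 = 200.2 N·m clockwise.
Net moment of existing loads = 252.2 N·m clockwise.
The hanging mass weighs 38.2 × 10 = 382 N and must supply an equal counterclockwise moment, so its lever arm about the pivot is 252.2 / 382 = 0.66 m.
That puts it at 2.44 − 0.66 = 1.78 m from the left end.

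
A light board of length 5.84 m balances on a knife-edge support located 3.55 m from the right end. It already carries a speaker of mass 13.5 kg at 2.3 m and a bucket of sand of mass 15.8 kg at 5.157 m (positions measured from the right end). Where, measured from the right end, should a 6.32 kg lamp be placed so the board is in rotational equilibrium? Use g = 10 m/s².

About the knife-edge support (at 3.55 m from the right end):
Speaker: 13.5 × 10 = 135 N down at 2.3 m → arm 1.25 m, τ = 135 × 1.25 = 168.8 N·m clockwise.
Bucket of sand: 15.8 × 10 = 158 N down at 5.157 m → arm 1.607 m, τ = 158 × 1.607 = 253.9 N·m counterclockwise.
Net moment of existing loads = 85.1 N·m counterclockwise.
The lamp weighs 6.32 × 10 = 63.2 N and must supply an equal clockwise moment, so its lever arm about the knife-edge support is 85.1 / 63.2 = 1.35 m.
That puts it at 3.55 − 1.35 = 2.2 m from the right end.

x ≈ 2.2 m from the right end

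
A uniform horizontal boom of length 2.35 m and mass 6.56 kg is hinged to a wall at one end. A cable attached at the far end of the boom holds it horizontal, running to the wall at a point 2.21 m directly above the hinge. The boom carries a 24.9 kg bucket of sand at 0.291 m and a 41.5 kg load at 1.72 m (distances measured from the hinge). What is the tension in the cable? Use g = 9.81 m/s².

Take moments about the hinge.
Beam weight: 6.56 × 9.81 = 64.35 N down at 1.175 m → arm 1.175 m, τ = 64.35 × 1.175 = 75.61 N·m clockwise.
Bucket of sand: 24.9 × 9.81 = 244.3 N down at 0.291 m → arm 0.291 m, τ = 244.3 × 0.291 = 71.09 N·m clockwise.
Load: 41.5 × 9.81 = 407.1 N down at 1.72 m → arm 1.72 m, τ = 407.1 × 1.72 = 700.2 N·m clockwise.
Total clockwise load moment = 846.9 N·m.
The cable tension T acts at 2.35 m; only its component perpendicular to the boom, T sinθ, produces torque. sinθ = h/√(h²+d²) = 2.21/√(2.21²+2.35²) = 0.6851.
Setting net torque to zero: T × 2.35 × 0.6851 = 846.9 → T = 846.9 / 1.61 = 526 N.

T ≈ 526 N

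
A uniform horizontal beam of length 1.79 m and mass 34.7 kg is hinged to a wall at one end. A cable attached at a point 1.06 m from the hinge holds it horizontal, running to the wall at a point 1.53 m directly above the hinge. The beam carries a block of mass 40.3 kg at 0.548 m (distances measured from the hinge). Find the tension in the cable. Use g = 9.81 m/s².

T ≈ 598 N

Take moments about the hinge.
Beam weight: 34.7 × 9.81 = 340.4 N down at 0.895 m → arm 0.895 m, τ = 340.4 × 0.895 = 304.7 N·m clockwise.
Block: 40.3 × 9.81 = 395.3 N down at 0.548 m → arm 0.548 m, τ = 395.3 × 0.548 = 216.6 N·m clockwise.
Total clockwise load moment = 521.3 N·m.
The cable tension T acts at 1.06 m; only its component perpendicular to the beam, T sinθ, produces torque. sinθ = h/√(h²+d²) = 1.53/√(1.53²+1.06²) = 0.822.
Balancing moments: T × 1.06 × 0.822 = 521.3, giving T = 521.3 / 0.8713 = 598 N.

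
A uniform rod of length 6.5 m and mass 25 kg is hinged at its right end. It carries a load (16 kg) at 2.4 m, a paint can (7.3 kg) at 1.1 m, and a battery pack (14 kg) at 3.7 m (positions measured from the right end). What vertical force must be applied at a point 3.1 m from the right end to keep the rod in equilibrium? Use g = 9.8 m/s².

F ≈ 567 N

Sum moments about the right end (the unknown pivot reaction has zero arm there).
Beam weight: 25 × 9.8 = 245 N down at 3.25 m → arm 3.25 m, τ = 245 × 3.25 = 796.2 N·m counterclockwise.
Load: 16 × 9.8 = 156.8 N down at 2.4 m → arm 2.4 m, τ = 156.8 × 2.4 = 376.3 N·m counterclockwise.
Paint can: 7.3 × 9.8 = 71.54 N down at 1.1 m → arm 1.1 m, τ = 71.54 × 1.1 = 78.69 N·m counterclockwise.
Battery pack: 14 × 9.8 = 137.2 N down at 3.7 m → arm 3.7 m, τ = 137.2 × 3.7 = 507.6 N·m counterclockwise.
Net moment of the loads = 1759 N·m counterclockwise.
The upward force F acts at a point 3.1 m from the right end, arm 3.1 m, giving F × 3.1 clockwise.
For rotational equilibrium, F × 3.1 = 1759, so F = 1759 / 3.1 = 567 N.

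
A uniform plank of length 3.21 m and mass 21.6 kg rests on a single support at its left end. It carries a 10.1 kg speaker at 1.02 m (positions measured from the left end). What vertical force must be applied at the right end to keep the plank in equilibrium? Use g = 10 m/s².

Sum moments about the left end (the unknown pivot reaction has zero arm there).
Beam weight: 21.6 × 10 = 216 N down at 1.605 m → arm 1.605 m, τ = 216 × 1.605 = 346.7 N·m clockwise.
Speaker: 10.1 × 10 = 101 N down at 1.02 m → arm 1.02 m, τ = 101 × 1.02 = 103 N·m clockwise.
Net moment of the loads = 449.7 N·m clockwise.
The upward force F acts at the right end, arm 3.21 m, giving F × 3.21 counterclockwise.
For rotational equilibrium, F × 3.21 = 449.7, so F = 449.7 / 3.21 = 140 N.

F ≈ 140 N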